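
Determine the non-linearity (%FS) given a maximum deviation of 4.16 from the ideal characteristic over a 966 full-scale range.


Linearity error = (max deviation / full scale) * 100%.
Linearity = (4.16 / 966) * 100
Linearity = 0.431 %FS

0.431 %FS


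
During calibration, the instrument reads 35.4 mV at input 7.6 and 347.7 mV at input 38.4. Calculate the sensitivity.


Sensitivity = (y2 - y1) / (x2 - x1).
S = (347.7 - 35.4) / (38.4 - 7.6)
S = 312.3 / 30.8
S = 10.1396 mV/unit

10.1396 mV/unit


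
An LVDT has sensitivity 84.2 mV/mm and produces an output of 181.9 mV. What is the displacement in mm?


Displacement = Vout / sensitivity.
d = 181.9 / 84.2
d = 2.16 mm

2.16 mm


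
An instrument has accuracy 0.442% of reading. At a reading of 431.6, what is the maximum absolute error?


Absolute error = (accuracy% / 100) * reading.
Error = (0.442 / 100) * 431.6
Error = 0.00442 * 431.6
Error = 1.9077

1.9077


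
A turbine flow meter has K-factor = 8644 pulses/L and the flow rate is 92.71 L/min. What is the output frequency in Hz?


Frequency = K * Q / 60 (converting L/min to L/s).
f = 8644 * 92.71 / 60
f = 801385.24 / 60
f = 13356.42 Hz

13356.42 Hz


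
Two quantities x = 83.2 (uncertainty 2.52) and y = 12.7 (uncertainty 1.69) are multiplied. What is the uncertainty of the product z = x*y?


For a product z = x*y, the relative uncertainty is:
uz/z = sqrt((ux/x)^2 + (uy/y)^2)
Relative uncertainties: ux/x = 2.52/83.2 = 0.030288
uy/y = 1.69/12.7 = 0.133071
z = 83.2 * 12.7 = 1056.6
uz = 1056.6 * sqrt(0.030288^2 + 0.133071^2) = 144.204

144.204


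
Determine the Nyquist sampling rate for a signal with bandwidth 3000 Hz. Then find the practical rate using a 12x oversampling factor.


By Nyquist theorem, fs_min = 2 * fmax.
fs_min = 2 * 3000 = 6000 Hz
Practical rate = 12 * fs_min = 12 * 6000 = 72000 Hz

fs_min = 6000 Hz, fs_practical = 72000 Hz


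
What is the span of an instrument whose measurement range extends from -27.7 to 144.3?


Span = upper range - lower range.
Span = 144.3 - (-27.7)
Span = 172.0

172.0


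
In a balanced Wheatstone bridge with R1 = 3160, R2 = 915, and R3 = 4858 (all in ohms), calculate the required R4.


At balance: R1*R4 = R2*R3, so R4 = R2*R3/R1.
R4 = 915 * 4858 / 3160
R4 = 4445070 / 3160
R4 = 1406.67 ohm

1406.67 ohm


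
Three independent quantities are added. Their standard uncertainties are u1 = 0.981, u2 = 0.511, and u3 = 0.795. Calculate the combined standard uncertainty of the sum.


For a sum of independent quantities, uc = sqrt(u1^2 + u2^2 + u3^2).
uc = sqrt(0.981^2 + 0.511^2 + 0.795^2)
uc = sqrt(0.962361 + 0.261121 + 0.632025)
uc = 1.3622

1.3622


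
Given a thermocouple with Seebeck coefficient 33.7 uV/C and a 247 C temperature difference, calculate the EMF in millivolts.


The thermocouple output V = sensitivity * dT.
V = 33.7 uV/C * 247 C
V = 8323.9 uV
V = 8.324 mV

8.324 mV


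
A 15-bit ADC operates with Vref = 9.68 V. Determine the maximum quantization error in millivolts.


The maximum quantization error is +/- LSB/2.
LSB = Vref / 2^n = 9.68 / 32768 = 0.00029541 V
Max error = LSB / 2 = 0.00029541 / 2 = 0.00014771 V
Max error = 0.1477 mV

0.1477 mV


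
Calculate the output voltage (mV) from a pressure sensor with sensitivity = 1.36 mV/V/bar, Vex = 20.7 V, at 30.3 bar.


Output = sensitivity * Vex * P.
Vout = 1.36 * 20.7 * 30.3
Vout = 28.152 * 30.3
Vout = 853.01 mV

853.01 mV


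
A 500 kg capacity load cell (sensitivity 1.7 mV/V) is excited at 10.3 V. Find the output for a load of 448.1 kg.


Vout = rated_output * Vex * (load / capacity).
Vout = 1.7 * 10.3 * (448.1 / 500)
Vout = 1.7 * 10.3 * 0.8962
Vout = 15.692 mV

15.692 mV


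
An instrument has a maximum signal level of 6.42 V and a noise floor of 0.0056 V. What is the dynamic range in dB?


Dynamic range = 20 * log10(Vmax / Vnoise).
DR = 20 * log10(6.42 / 0.0056)
DR = 20 * log10(1146.43)
DR = 61.19 dB

61.19 dB


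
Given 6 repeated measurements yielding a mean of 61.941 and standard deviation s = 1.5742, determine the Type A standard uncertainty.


The standard uncertainty for Type A evaluation is u = s / sqrt(n).
u = 1.5742 / sqrt(6)
u = 1.5742 / 2.4495
u = 0.6427

0.6427


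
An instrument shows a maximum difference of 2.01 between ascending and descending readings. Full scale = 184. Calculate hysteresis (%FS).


Hysteresis = (max difference / full scale) * 100%.
H = (2.01 / 184) * 100
H = 1.092 %FS

1.092 %FS


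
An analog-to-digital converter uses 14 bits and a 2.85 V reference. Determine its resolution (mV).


The resolution (LSB) of an ADC is Vref / 2^n.
LSB = 2.85 / 2^14
LSB = 2.85 / 16384
LSB = 0.00017395 V = 0.1739502 mV

0.1739502 mV


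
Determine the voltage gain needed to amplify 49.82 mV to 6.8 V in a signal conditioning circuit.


Gain = Vout / Vin (converting to same units).
G = 6.8 V / 49.82 mV
G = 6800.0 mV / 49.82 mV
G = 136.49

136.49


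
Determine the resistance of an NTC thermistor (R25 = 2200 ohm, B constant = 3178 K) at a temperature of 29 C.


NTC thermistor equation: Rt = R25 * exp(B * (1/T - 1/T25)).
T in Kelvin: 302.15 K, T25 = 298.15 K
1/T - 1/T25 = 1/302.15 - 1/298.15 = -4.44e-05
B * (1/T - 1/T25) = 3178 * -4.44e-05 = -0.1411
Rt = 2200 * exp(-0.1411) = 1910.5 ohm

1910.5 ohm


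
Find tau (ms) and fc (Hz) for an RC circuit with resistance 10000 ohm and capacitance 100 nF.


Time constant: tau = R * C.
tau = 10000 * 1.00e-07 = 0.001 s
tau = 1.0 ms
Cutoff frequency: fc = 1 / (2*pi*R*C).
fc = 1 / (2*pi*0.001) = 159.15 Hz

tau = 1.0 ms, fc = 159.15 Hz


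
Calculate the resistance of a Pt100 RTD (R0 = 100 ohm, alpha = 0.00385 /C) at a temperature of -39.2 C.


The RTD equation: Rt = R0 * (1 + alpha * T).
Rt = 100 * (1 + 0.00385 * -39.2)
Rt = 100 * (1 + -0.15092)
Rt = 100 * 0.84908
Rt = 84.908 ohm

84.908 ohm


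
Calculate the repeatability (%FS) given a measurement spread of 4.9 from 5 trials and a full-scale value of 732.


Repeatability = (spread / full scale) * 100%.
R = (4.9 / 732) * 100
R = 0.669 %FS

0.669 %FS


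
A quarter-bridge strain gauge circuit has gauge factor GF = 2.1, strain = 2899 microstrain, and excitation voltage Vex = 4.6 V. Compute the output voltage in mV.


Quarter bridge output: Vout = (GF * epsilon * Vex) / 4.
Vout = (2.1 * 2899e-6 * 4.6) / 4
Vout = 0.02800434 / 4 V
Vout = 0.00700108 V = 7.0011 mV

7.0011 mV


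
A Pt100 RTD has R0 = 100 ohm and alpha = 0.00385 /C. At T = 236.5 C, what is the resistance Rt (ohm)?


The RTD equation: Rt = R0 * (1 + alpha * T).
Rt = 100 * (1 + 0.00385 * 236.5)
Rt = 100 * (1 + 0.910525)
Rt = 100 * 1.910525
Rt = 191.053 ohm

191.053 ohm


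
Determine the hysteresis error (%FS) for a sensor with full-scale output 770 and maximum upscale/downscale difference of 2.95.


Hysteresis = (max difference / full scale) * 100%.
H = (2.95 / 770) * 100
H = 0.383 %FS

0.383 %FS


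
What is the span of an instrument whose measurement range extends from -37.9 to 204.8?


Span = upper range - lower range.
Span = 204.8 - (-37.9)
Span = 242.7

242.7


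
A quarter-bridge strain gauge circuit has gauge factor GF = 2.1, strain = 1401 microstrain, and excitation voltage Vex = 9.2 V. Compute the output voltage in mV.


Quarter bridge output: Vout = (GF * epsilon * Vex) / 4.
Vout = (2.1 * 1401e-6 * 9.2) / 4
Vout = 0.02706732 / 4 V
Vout = 0.00676683 V = 6.7668 mV

6.7668 mV


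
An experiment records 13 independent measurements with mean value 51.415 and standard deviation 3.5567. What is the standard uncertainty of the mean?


The standard uncertainty for Type A evaluation is u = s / sqrt(n).
u = 3.5567 / sqrt(13)
u = 3.5567 / 3.6056
u = 0.9865

0.9865


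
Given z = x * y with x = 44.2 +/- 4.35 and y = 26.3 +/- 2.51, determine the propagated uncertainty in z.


For a product z = x*y, the relative uncertainty is:
uz/z = sqrt((ux/x)^2 + (uy/y)^2)
Relative uncertainties: ux/x = 4.35/44.2 = 0.098416
uy/y = 2.51/26.3 = 0.095437
z = 44.2 * 26.3 = 1162.5
uz = 1162.5 * sqrt(0.098416^2 + 0.095437^2) = 159.363

159.363


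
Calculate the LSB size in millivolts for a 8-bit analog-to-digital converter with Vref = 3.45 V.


The resolution (LSB) of an ADC is Vref / 2^n.
LSB = 3.45 / 2^8
LSB = 3.45 / 256
LSB = 0.01347656 V = 13.4765625 mV

13.4765625 mV


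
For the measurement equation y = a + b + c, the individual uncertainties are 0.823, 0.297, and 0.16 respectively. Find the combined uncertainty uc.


For a sum of independent quantities, uc = sqrt(u1^2 + u2^2 + u3^2).
uc = sqrt(0.823^2 + 0.297^2 + 0.16^2)
uc = sqrt(0.677329 + 0.088209 + 0.0256)
uc = 0.8895

0.8895


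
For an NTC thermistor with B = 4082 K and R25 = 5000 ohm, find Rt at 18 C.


NTC thermistor equation: Rt = R25 * exp(B * (1/T - 1/T25)).
T in Kelvin: 291.15 K, T25 = 298.15 K
1/T - 1/T25 = 1/291.15 - 1/298.15 = 8.064e-05
B * (1/T - 1/T25) = 4082 * 8.064e-05 = 0.3292
Rt = 5000 * exp(0.3292) = 6949.1 ohm

6949.1 ohm


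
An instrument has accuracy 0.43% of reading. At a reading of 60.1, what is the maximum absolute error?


Absolute error = (accuracy% / 100) * reading.
Error = (0.43 / 100) * 60.1
Error = 0.0043 * 60.1
Error = 0.2584

0.2584


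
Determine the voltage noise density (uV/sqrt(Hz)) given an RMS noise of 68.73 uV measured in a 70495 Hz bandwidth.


Noise spectral density = Vrms / sqrt(BW).
NSD = 68.73 / sqrt(70495)
NSD = 68.73 / 265.5089
NSD = 0.2589 uV/sqrt(Hz)

0.2589 uV/sqrt(Hz)


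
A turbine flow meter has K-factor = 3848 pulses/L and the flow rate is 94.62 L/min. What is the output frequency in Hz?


Frequency = K * Q / 60 (converting L/min to L/s).
f = 3848 * 94.62 / 60
f = 364097.76 / 60
f = 6068.3 Hz

6068.3 Hz


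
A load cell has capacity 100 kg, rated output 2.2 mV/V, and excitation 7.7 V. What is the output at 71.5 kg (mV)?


Vout = rated_output * Vex * (load / capacity).
Vout = 2.2 * 7.7 * (71.5 / 100)
Vout = 2.2 * 7.7 * 0.715
Vout = 12.112 mV

12.112 mV


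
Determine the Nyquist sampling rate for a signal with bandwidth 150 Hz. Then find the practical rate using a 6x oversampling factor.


By Nyquist theorem, fs_min = 2 * fmax.
fs_min = 2 * 150 = 300 Hz
Practical rate = 6 * fs_min = 6 * 300 = 1800 Hz

fs_min = 300 Hz, fs_practical = 1800 Hz


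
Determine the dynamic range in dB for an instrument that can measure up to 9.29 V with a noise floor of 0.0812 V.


Dynamic range = 20 * log10(Vmax / Vnoise).
DR = 20 * log10(9.29 / 0.0812)
DR = 20 * log10(114.41)
DR = 41.17 dB

41.17 dB


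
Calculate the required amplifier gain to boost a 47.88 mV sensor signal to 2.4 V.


Gain = Vout / Vin (converting to same units).
G = 2.4 V / 47.88 mV
G = 2400.0 mV / 47.88 mV
G = 50.13

50.13


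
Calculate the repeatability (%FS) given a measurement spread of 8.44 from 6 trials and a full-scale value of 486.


Repeatability = (spread / full scale) * 100%.
R = (8.44 / 486) * 100
R = 1.737 %FS

1.737 %FS


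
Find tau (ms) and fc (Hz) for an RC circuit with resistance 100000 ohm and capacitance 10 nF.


Time constant: tau = R * C.
tau = 100000 * 1.00e-08 = 0.001 s
tau = 1.0 ms
Cutoff frequency: fc = 1 / (2*pi*R*C).
fc = 1 / (2*pi*0.001) = 159.15 Hz

tau = 1.0 ms, fc = 159.15 Hz


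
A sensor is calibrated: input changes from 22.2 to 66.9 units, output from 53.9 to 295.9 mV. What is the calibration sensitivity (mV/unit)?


Sensitivity = (y2 - y1) / (x2 - x1).
S = (295.9 - 53.9) / (66.9 - 22.2)
S = 242.0 / 44.7
S = 5.4139 mV/unit

5.4139 mV/unit


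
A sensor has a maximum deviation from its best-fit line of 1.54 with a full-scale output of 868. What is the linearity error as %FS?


Linearity error = (max deviation / full scale) * 100%.
Linearity = (1.54 / 868) * 100
Linearity = 0.177 %FS

0.177 %FS


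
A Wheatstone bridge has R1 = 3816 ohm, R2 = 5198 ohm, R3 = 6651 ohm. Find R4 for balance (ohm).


At balance: R1*R4 = R2*R3, so R4 = R2*R3/R1.
R4 = 5198 * 6651 / 3816
R4 = 34571898 / 3816
R4 = 9059.72 ohm

9059.72 ohm


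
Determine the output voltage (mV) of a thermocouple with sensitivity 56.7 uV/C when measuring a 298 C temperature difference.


The thermocouple output V = sensitivity * dT.
V = 56.7 uV/C * 298 C
V = 16896.6 uV
V = 16.897 mV

16.897 mV


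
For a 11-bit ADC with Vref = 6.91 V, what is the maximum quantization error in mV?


The maximum quantization error is +/- LSB/2.
LSB = Vref / 2^n = 6.91 / 2048 = 0.00337402 V
Max error = LSB / 2 = 0.00337402 / 2 = 0.00168701 V
Max error = 1.687 mV

1.687 mV


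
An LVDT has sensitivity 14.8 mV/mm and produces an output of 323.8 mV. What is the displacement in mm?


Displacement = Vout / sensitivity.
d = 323.8 / 14.8
d = 21.878 mm

21.878 mm


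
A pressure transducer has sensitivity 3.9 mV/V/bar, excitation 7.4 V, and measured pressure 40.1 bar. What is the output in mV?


Output = sensitivity * Vex * P.
Vout = 3.9 * 7.4 * 40.1
Vout = 28.86 * 40.1
Vout = 1157.29 mV

1157.29 mV


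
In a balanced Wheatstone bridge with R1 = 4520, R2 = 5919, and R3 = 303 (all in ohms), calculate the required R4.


At balance: R1*R4 = R2*R3, so R4 = R2*R3/R1.
R4 = 5919 * 303 / 4520
R4 = 1793457 / 4520
R4 = 396.78 ohm

396.78 ohm


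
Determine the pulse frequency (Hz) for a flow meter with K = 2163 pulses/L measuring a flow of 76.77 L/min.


Frequency = K * Q / 60 (converting L/min to L/s).
f = 2163 * 76.77 / 60
f = 166053.51 / 60
f = 2767.56 Hz

2767.56 Hz


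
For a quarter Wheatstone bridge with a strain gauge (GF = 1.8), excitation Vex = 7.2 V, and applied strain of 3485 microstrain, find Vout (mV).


Quarter bridge output: Vout = (GF * epsilon * Vex) / 4.
Vout = (1.8 * 3485e-6 * 7.2) / 4
Vout = 0.0451656 / 4 V
Vout = 0.0112914 V = 11.2914 mV

11.2914 mV


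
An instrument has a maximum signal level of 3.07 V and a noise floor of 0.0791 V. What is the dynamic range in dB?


Dynamic range = 20 * log10(Vmax / Vnoise).
DR = 20 * log10(3.07 / 0.0791)
DR = 20 * log10(38.81)
DR = 31.78 dB

31.78 dB


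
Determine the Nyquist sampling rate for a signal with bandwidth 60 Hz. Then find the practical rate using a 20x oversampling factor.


By Nyquist theorem, fs_min = 2 * fmax.
fs_min = 2 * 60 = 120 Hz
Practical rate = 20 * fs_min = 20 * 120 = 2400 Hz

fs_min = 120 Hz, fs_practical = 2400 Hz


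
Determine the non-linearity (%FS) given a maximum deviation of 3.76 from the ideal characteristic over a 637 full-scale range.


Linearity error = (max deviation / full scale) * 100%.
Linearity = (3.76 / 637) * 100
Linearity = 0.59 %FS

0.59 %FS


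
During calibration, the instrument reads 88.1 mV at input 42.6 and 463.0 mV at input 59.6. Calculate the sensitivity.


Sensitivity = (y2 - y1) / (x2 - x1).
S = (463.0 - 88.1) / (59.6 - 42.6)
S = 374.9 / 17.0
S = 22.0529 mV/unit

22.0529 mV/unit


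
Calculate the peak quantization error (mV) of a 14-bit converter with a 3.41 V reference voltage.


The maximum quantization error is +/- LSB/2.
LSB = Vref / 2^n = 3.41 / 16384 = 0.00020813 V
Max error = LSB / 2 = 0.00020813 / 2 = 0.00010406 V
Max error = 0.1041 mV

0.1041 mV


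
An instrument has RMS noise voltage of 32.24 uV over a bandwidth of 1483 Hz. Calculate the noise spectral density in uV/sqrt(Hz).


Noise spectral density = Vrms / sqrt(BW).
NSD = 32.24 / sqrt(1483)
NSD = 32.24 / 38.5097
NSD = 0.8372 uV/sqrt(Hz)

0.8372 uV/sqrt(Hz)


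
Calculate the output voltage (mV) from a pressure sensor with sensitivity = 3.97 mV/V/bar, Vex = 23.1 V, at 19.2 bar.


Output = sensitivity * Vex * P.
Vout = 3.97 * 23.1 * 19.2
Vout = 91.707 * 19.2
Vout = 1760.77 mV

1760.77 mV


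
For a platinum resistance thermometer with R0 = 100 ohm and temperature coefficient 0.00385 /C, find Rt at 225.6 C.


The RTD equation: Rt = R0 * (1 + alpha * T).
Rt = 100 * (1 + 0.00385 * 225.6)
Rt = 100 * (1 + 0.86856)
Rt = 100 * 1.86856
Rt = 186.856 ohm

186.856 ohm


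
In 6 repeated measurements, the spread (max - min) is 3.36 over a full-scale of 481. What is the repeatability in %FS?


Repeatability = (spread / full scale) * 100%.
R = (3.36 / 481) * 100
R = 0.699 %FS

0.699 %FS


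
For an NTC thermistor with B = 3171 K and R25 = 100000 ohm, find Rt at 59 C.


NTC thermistor equation: Rt = R25 * exp(B * (1/T - 1/T25)).
T in Kelvin: 332.15 K, T25 = 298.15 K
1/T - 1/T25 = 1/332.15 - 1/298.15 = -0.00034333
B * (1/T - 1/T25) = 3171 * -0.00034333 = -1.0887
Rt = 100000 * exp(-1.0887) = 33665.6 ohm

33665.6 ohm


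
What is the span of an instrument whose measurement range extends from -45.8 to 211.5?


Span = upper range - lower range.
Span = 211.5 - (-45.8)
Span = 257.3

257.3


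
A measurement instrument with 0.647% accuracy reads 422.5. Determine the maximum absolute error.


Absolute error = (accuracy% / 100) * reading.
Error = (0.647 / 100) * 422.5
Error = 0.00647 * 422.5
Error = 2.7336

2.7336


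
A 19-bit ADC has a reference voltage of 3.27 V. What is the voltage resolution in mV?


The resolution (LSB) of an ADC is Vref / 2^n.
LSB = 3.27 / 2^19
LSB = 3.27 / 524288
LSB = 6.24e-06 V = 0.00623703 mV

0.00623703 mV


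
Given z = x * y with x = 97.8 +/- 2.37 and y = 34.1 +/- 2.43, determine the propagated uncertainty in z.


For a product z = x*y, the relative uncertainty is:
uz/z = sqrt((ux/x)^2 + (uy/y)^2)
Relative uncertainties: ux/x = 2.37/97.8 = 0.024233
uy/y = 2.43/34.1 = 0.071261
z = 97.8 * 34.1 = 3335.0
uz = 3335.0 * sqrt(0.024233^2 + 0.071261^2) = 251.02

251.02


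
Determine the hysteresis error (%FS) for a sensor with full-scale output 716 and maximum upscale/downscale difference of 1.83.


Hysteresis = (max difference / full scale) * 100%.
H = (1.83 / 716) * 100
H = 0.256 %FS

0.256 %FS


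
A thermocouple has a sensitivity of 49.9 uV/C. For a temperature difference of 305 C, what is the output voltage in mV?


The thermocouple output V = sensitivity * dT.
V = 49.9 uV/C * 305 C
V = 15219.5 uV
V = 15.22 mV

15.22 mV


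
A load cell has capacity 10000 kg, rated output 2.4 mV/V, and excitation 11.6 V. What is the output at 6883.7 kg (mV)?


Vout = rated_output * Vex * (load / capacity).
Vout = 2.4 * 11.6 * (6883.7 / 10000)
Vout = 2.4 * 11.6 * 0.68837
Vout = 19.164 mV

19.164 mV


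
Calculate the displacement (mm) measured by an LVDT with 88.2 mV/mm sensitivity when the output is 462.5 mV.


Displacement = Vout / sensitivity.
d = 462.5 / 88.2
d = 5.244 mm

5.244 mm


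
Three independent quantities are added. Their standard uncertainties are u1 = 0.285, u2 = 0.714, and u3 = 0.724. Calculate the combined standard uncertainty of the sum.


For a sum of independent quantities, uc = sqrt(u1^2 + u2^2 + u3^2).
uc = sqrt(0.285^2 + 0.714^2 + 0.724^2)
uc = sqrt(0.081225 + 0.509796 + 0.524176)
uc = 1.056

1.056


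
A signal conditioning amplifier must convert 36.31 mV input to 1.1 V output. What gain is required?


Gain = Vout / Vin (converting to same units).
G = 1.1 V / 36.31 mV
G = 1100.0 mV / 36.31 mV
G = 30.29

30.29


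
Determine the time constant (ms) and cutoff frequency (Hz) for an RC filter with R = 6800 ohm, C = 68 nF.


Time constant: tau = R * C.
tau = 6800 * 6.80e-08 = 0.0004624 s
tau = 0.4624 ms
Cutoff frequency: fc = 1 / (2*pi*R*C).
fc = 1 / (2*pi*0.0004624) = 344.19 Hz

tau = 0.4624 ms, fc = 344.19 Hz


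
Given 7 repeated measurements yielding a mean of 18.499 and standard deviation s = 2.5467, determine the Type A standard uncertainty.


The standard uncertainty for Type A evaluation is u = s / sqrt(n).
u = 2.5467 / sqrt(7)
u = 2.5467 / 2.6458
u = 0.9626

0.9626


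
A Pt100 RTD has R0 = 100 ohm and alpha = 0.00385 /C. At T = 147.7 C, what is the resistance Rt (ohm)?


The RTD equation: Rt = R0 * (1 + alpha * T).
Rt = 100 * (1 + 0.00385 * 147.7)
Rt = 100 * (1 + 0.568645)
Rt = 100 * 1.568645
Rt = 156.865 ohm

156.865 ohm


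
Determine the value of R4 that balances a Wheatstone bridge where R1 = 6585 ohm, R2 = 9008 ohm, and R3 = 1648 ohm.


At balance: R1*R4 = R2*R3, so R4 = R2*R3/R1.
R4 = 9008 * 1648 / 6585
R4 = 14845184 / 6585
R4 = 2254.39 ohm

2254.39 ohm


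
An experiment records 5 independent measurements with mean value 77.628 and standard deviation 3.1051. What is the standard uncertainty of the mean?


The standard uncertainty for Type A evaluation is u = s / sqrt(n).
u = 3.1051 / sqrt(5)
u = 3.1051 / 2.2361
u = 1.3886

1.3886


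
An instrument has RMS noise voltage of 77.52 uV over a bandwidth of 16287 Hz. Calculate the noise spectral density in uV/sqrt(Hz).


Noise spectral density = Vrms / sqrt(BW).
NSD = 77.52 / sqrt(16287)
NSD = 77.52 / 127.6205
NSD = 0.6074 uV/sqrt(Hz)

0.6074 uV/sqrt(Hz)


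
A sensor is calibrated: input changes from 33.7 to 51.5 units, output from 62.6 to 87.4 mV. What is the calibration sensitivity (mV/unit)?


Sensitivity = (y2 - y1) / (x2 - x1).
S = (87.4 - 62.6) / (51.5 - 33.7)
S = 24.8 / 17.8
S = 1.3933 mV/unit

1.3933 mV/unit


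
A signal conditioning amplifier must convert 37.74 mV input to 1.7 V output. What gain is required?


Gain = Vout / Vin (converting to same units).
G = 1.7 V / 37.74 mV
G = 1700.0 mV / 37.74 mV
G = 45.05

45.05


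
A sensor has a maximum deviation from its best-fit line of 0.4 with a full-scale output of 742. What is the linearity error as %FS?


Linearity error = (max deviation / full scale) * 100%.
Linearity = (0.4 / 742) * 100
Linearity = 0.054 %FS

0.054 %FS


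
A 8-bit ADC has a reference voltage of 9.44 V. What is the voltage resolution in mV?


The resolution (LSB) of an ADC is Vref / 2^n.
LSB = 9.44 / 2^8
LSB = 9.44 / 256
LSB = 0.036875 V = 36.875 mV

36.875 mV


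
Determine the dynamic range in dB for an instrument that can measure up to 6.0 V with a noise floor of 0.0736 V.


Dynamic range = 20 * log10(Vmax / Vnoise).
DR = 20 * log10(6.0 / 0.0736)
DR = 20 * log10(81.52)
DR = 38.23 dB

38.23 dB


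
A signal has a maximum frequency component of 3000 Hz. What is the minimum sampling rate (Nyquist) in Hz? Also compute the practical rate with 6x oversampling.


By Nyquist theorem, fs_min = 2 * fmax.
fs_min = 2 * 3000 = 6000 Hz
Practical rate = 6 * fs_min = 6 * 6000 = 36000 Hz

fs_min = 6000 Hz, fs_practical = 36000 Hz


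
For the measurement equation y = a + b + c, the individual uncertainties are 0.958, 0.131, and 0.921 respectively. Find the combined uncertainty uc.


For a sum of independent quantities, uc = sqrt(u1^2 + u2^2 + u3^2).
uc = sqrt(0.958^2 + 0.131^2 + 0.921^2)
uc = sqrt(0.917764 + 0.017161 + 0.848241)
uc = 1.3354

1.3354


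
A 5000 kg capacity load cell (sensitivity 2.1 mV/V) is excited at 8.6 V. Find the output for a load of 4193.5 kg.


Vout = rated_output * Vex * (load / capacity).
Vout = 2.1 * 8.6 * (4193.5 / 5000)
Vout = 2.1 * 8.6 * 0.8387
Vout = 15.147 mV

15.147 mV


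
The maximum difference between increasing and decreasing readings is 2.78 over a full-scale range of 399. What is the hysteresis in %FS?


Hysteresis = (max difference / full scale) * 100%.
H = (2.78 / 399) * 100
H = 0.697 %FS

0.697 %FS


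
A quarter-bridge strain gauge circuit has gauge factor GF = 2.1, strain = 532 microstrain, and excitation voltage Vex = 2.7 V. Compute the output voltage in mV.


Quarter bridge output: Vout = (GF * epsilon * Vex) / 4.
Vout = (2.1 * 532e-6 * 2.7) / 4
Vout = 0.00301644 / 4 V
Vout = 0.00075411 V = 0.7541 mV

0.7541 mV


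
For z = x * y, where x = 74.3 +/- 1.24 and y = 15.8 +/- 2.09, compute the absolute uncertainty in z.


For a product z = x*y, the relative uncertainty is:
uz/z = sqrt((ux/x)^2 + (uy/y)^2)
Relative uncertainties: ux/x = 1.24/74.3 = 0.016689
uy/y = 2.09/15.8 = 0.132278
z = 74.3 * 15.8 = 1173.9
uz = 1173.9 * sqrt(0.016689^2 + 0.132278^2) = 156.518

156.518


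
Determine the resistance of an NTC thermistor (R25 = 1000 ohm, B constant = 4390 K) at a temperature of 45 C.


NTC thermistor equation: Rt = R25 * exp(B * (1/T - 1/T25)).
T in Kelvin: 318.15 K, T25 = 298.15 K
1/T - 1/T25 = 1/318.15 - 1/298.15 = -0.00021084
B * (1/T - 1/T25) = 4390 * -0.00021084 = -0.9256
Rt = 1000 * exp(-0.9256) = 396.3 ohm

396.3 ohm


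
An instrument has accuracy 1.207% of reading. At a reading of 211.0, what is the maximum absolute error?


Absolute error = (accuracy% / 100) * reading.
Error = (1.207 / 100) * 211.0
Error = 0.01207 * 211.0
Error = 2.5468

2.5468


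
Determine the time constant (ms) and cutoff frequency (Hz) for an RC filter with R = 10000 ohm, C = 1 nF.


Time constant: tau = R * C.
tau = 10000 * 1.00e-09 = 1e-05 s
tau = 0.01 ms
Cutoff frequency: fc = 1 / (2*pi*R*C).
fc = 1 / (2*pi*1e-05) = 15915.49 Hz

tau = 0.01 ms, fc = 15915.49 Hz


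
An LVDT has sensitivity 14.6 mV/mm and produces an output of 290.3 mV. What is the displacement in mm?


Displacement = Vout / sensitivity.
d = 290.3 / 14.6
d = 19.884 mm

19.884 mm


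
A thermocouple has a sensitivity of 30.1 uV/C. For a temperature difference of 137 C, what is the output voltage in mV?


The thermocouple output V = sensitivity * dT.
V = 30.1 uV/C * 137 C
V = 4123.7 uV
V = 4.124 mV

4.124 mV


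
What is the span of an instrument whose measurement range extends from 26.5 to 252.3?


Span = upper range - lower range.
Span = 252.3 - (26.5)
Span = 225.8

225.8


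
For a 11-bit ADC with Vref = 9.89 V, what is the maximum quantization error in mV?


The maximum quantization error is +/- LSB/2.
LSB = Vref / 2^n = 9.89 / 2048 = 0.0048291 V
Max error = LSB / 2 = 0.0048291 / 2 = 0.00241455 V
Max error = 2.4146 mV

2.4146 mV


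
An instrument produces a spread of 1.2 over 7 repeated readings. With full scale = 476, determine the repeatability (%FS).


Repeatability = (spread / full scale) * 100%.
R = (1.2 / 476) * 100
R = 0.252 %FS

0.252 %FS


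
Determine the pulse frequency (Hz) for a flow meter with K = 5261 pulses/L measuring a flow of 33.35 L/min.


Frequency = K * Q / 60 (converting L/min to L/s).
f = 5261 * 33.35 / 60
f = 175454.35 / 60
f = 2924.24 Hz

2924.24 Hz


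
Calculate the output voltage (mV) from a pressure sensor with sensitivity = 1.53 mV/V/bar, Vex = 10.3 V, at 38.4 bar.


Output = sensitivity * Vex * P.
Vout = 1.53 * 10.3 * 38.4
Vout = 15.759 * 38.4
Vout = 605.15 mV

605.15 mV


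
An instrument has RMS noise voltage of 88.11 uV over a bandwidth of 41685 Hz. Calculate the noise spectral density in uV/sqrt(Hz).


Noise spectral density = Vrms / sqrt(BW).
NSD = 88.11 / sqrt(41685)
NSD = 88.11 / 204.169
NSD = 0.4316 uV/sqrt(Hz)

0.4316 uV/sqrt(Hz)


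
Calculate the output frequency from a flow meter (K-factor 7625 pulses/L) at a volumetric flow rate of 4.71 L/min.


Frequency = K * Q / 60 (converting L/min to L/s).
f = 7625 * 4.71 / 60
f = 35913.75 / 60
f = 598.56 Hz

598.56 Hz


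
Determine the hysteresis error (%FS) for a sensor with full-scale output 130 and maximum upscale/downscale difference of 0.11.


Hysteresis = (max difference / full scale) * 100%.
H = (0.11 / 130) * 100
H = 0.085 %FS

0.085 %FS


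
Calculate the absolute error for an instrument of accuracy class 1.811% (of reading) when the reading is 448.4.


Absolute error = (accuracy% / 100) * reading.
Error = (1.811 / 100) * 448.4
Error = 0.01811 * 448.4
Error = 8.1205

8.1205


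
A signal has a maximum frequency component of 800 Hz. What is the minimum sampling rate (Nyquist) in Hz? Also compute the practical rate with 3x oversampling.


By Nyquist theorem, fs_min = 2 * fmax.
fs_min = 2 * 800 = 1600 Hz
Practical rate = 3 * fs_min = 3 * 1600 = 4800 Hz

fs_min = 1600 Hz, fs_practical = 4800 Hz


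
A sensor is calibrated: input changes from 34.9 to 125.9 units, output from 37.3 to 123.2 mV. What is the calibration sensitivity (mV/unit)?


Sensitivity = (y2 - y1) / (x2 - x1).
S = (123.2 - 37.3) / (125.9 - 34.9)
S = 85.9 / 91.0
S = 0.944 mV/unit

0.944 mV/unit


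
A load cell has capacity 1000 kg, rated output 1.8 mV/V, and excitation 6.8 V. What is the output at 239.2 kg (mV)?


Vout = rated_output * Vex * (load / capacity).
Vout = 1.8 * 6.8 * (239.2 / 1000)
Vout = 1.8 * 6.8 * 0.2392
Vout = 2.928 mV

2.928 mV


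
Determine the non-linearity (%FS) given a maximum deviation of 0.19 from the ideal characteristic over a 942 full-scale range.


Linearity error = (max deviation / full scale) * 100%.
Linearity = (0.19 / 942) * 100
Linearity = 0.02 %FS

0.02 %FS


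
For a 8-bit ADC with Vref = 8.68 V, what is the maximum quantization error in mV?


The maximum quantization error is +/- LSB/2.
LSB = Vref / 2^n = 8.68 / 256 = 0.03390625 V
Max error = LSB / 2 = 0.03390625 / 2 = 0.01695312 V
Max error = 16.9531 mV

16.9531 mV


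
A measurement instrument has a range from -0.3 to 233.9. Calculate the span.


Span = upper range - lower range.
Span = 233.9 - (-0.3)
Span = 234.2

234.2


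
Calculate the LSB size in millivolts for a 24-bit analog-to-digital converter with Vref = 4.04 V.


The resolution (LSB) of an ADC is Vref / 2^n.
LSB = 4.04 / 2^24
LSB = 4.04 / 16777216
LSB = 2.4e-07 V = 0.0002408 mV

0.0002408 mV


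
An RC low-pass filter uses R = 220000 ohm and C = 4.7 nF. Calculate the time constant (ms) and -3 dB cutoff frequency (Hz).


Time constant: tau = R * C.
tau = 220000 * 4.70e-09 = 0.001034 s
tau = 1.034 ms
Cutoff frequency: fc = 1 / (2*pi*R*C).
fc = 1 / (2*pi*0.001034) = 153.92 Hz

tau = 1.034 ms, fc = 153.92 Hz


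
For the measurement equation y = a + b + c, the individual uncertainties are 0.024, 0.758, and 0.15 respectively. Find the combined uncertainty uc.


For a sum of independent quantities, uc = sqrt(u1^2 + u2^2 + u3^2).
uc = sqrt(0.024^2 + 0.758^2 + 0.15^2)
uc = sqrt(0.000576 + 0.574564 + 0.0225)
uc = 0.7731

0.7731


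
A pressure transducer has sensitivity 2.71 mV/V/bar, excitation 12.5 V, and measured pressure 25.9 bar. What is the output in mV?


Output = sensitivity * Vex * P.
Vout = 2.71 * 12.5 * 25.9
Vout = 33.875 * 25.9
Vout = 877.36 mV

877.36 mV


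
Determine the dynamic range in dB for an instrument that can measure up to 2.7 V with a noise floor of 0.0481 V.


Dynamic range = 20 * log10(Vmax / Vnoise).
DR = 20 * log10(2.7 / 0.0481)
DR = 20 * log10(56.13)
DR = 34.98 dB

34.98 dB


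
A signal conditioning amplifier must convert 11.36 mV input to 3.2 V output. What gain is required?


Gain = Vout / Vin (converting to same units).
G = 3.2 V / 11.36 mV
G = 3200.0 mV / 11.36 mV
G = 281.69

281.69


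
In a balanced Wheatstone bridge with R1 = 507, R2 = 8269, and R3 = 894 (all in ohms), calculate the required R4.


At balance: R1*R4 = R2*R3, so R4 = R2*R3/R1.
R4 = 8269 * 894 / 507
R4 = 7392486 / 507
R4 = 14580.84 ohm

14580.84 ohm


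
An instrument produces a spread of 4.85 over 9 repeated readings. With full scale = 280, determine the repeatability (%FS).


Repeatability = (spread / full scale) * 100%.
R = (4.85 / 280) * 100
R = 1.732 %FS

1.732 %FS


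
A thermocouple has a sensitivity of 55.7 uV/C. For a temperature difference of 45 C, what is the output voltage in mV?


The thermocouple output V = sensitivity * dT.
V = 55.7 uV/C * 45 C
V = 2506.5 uV
V = 2.506 mV

2.506 mV


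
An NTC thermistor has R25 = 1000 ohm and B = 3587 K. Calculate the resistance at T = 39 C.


NTC thermistor equation: Rt = R25 * exp(B * (1/T - 1/T25)).
T in Kelvin: 312.15 K, T25 = 298.15 K
1/T - 1/T25 = 1/312.15 - 1/298.15 = -0.00015043
B * (1/T - 1/T25) = 3587 * -0.00015043 = -0.5396
Rt = 1000 * exp(-0.5396) = 583.0 ohm

583.0 ohm


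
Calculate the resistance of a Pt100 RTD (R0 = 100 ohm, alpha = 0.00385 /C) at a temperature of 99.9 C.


The RTD equation: Rt = R0 * (1 + alpha * T).
Rt = 100 * (1 + 0.00385 * 99.9)
Rt = 100 * (1 + 0.384615)
Rt = 100 * 1.384615
Rt = 138.462 ohm

138.462 ohm


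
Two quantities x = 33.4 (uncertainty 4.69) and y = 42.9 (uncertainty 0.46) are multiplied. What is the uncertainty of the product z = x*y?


For a product z = x*y, the relative uncertainty is:
uz/z = sqrt((ux/x)^2 + (uy/y)^2)
Relative uncertainties: ux/x = 4.69/33.4 = 0.140419
uy/y = 0.46/42.9 = 0.010723
z = 33.4 * 42.9 = 1432.9
uz = 1432.9 * sqrt(0.140419^2 + 0.010723^2) = 201.787

201.787


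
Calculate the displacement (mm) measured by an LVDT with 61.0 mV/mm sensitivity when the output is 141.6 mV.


Displacement = Vout / sensitivity.
d = 141.6 / 61.0
d = 2.321 mm

2.321 mm


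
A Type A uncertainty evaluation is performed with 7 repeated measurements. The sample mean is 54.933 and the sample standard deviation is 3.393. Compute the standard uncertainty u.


The standard uncertainty for Type A evaluation is u = s / sqrt(n).
u = 3.393 / sqrt(7)
u = 3.393 / 2.6458
u = 1.2824

1.2824


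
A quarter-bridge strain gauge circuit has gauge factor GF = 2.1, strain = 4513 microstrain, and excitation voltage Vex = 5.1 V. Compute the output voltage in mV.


Quarter bridge output: Vout = (GF * epsilon * Vex) / 4.
Vout = (2.1 * 4513e-6 * 5.1) / 4
Vout = 0.04833423 / 4 V
Vout = 0.01208356 V = 12.0836 mV

12.0836 mV


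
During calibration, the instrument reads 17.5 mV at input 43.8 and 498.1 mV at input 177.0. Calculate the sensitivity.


Sensitivity = (y2 - y1) / (x2 - x1).
S = (498.1 - 17.5) / (177.0 - 43.8)
S = 480.6 / 133.2
S = 3.6081 mV/unit

3.6081 mV/unit


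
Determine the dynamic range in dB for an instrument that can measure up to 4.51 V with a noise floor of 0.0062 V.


Dynamic range = 20 * log10(Vmax / Vnoise).
DR = 20 * log10(4.51 / 0.0062)
DR = 20 * log10(727.42)
DR = 57.24 dB

57.24 dB


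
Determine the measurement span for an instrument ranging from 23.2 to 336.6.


Span = upper range - lower range.
Span = 336.6 - (23.2)
Span = 313.4

313.4


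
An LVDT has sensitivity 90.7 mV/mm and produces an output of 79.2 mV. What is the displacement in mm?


Displacement = Vout / sensitivity.
d = 79.2 / 90.7
d = 0.873 mm

0.873 mm


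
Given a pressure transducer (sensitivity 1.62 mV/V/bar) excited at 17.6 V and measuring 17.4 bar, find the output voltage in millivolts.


Output = sensitivity * Vex * P.
Vout = 1.62 * 17.6 * 17.4
Vout = 28.512 * 17.4
Vout = 496.11 mV

496.11 mV


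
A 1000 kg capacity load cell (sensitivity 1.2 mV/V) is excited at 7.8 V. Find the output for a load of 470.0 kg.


Vout = rated_output * Vex * (load / capacity).
Vout = 1.2 * 7.8 * (470.0 / 1000)
Vout = 1.2 * 7.8 * 0.47
Vout = 4.399 mV

4.399 mV


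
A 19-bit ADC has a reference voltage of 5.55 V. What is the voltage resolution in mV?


The resolution (LSB) of an ADC is Vref / 2^n.
LSB = 5.55 / 2^19
LSB = 5.55 / 524288
LSB = 1.059e-05 V = 0.01058578 mV

0.01058578 mV


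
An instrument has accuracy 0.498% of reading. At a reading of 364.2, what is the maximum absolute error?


Absolute error = (accuracy% / 100) * reading.
Error = (0.498 / 100) * 364.2
Error = 0.00498 * 364.2
Error = 1.8137

1.8137


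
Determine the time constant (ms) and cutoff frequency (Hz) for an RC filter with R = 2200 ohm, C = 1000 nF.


Time constant: tau = R * C.
tau = 2200 * 1.00e-06 = 0.0022 s
tau = 2.2 ms
Cutoff frequency: fc = 1 / (2*pi*R*C).
fc = 1 / (2*pi*0.0022) = 72.34 Hz

tau = 2.2 ms, fc = 72.34 Hz


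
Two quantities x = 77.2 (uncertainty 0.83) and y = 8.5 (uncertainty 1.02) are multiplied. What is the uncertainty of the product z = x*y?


For a product z = x*y, the relative uncertainty is:
uz/z = sqrt((ux/x)^2 + (uy/y)^2)
Relative uncertainties: ux/x = 0.83/77.2 = 0.010751
uy/y = 1.02/8.5 = 0.12
z = 77.2 * 8.5 = 656.2
uz = 656.2 * sqrt(0.010751^2 + 0.12^2) = 79.059

79.059


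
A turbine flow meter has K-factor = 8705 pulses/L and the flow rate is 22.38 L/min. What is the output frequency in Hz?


Frequency = K * Q / 60 (converting L/min to L/s).
f = 8705 * 22.38 / 60
f = 194817.9 / 60
f = 3246.96 Hz

3246.96 Hz


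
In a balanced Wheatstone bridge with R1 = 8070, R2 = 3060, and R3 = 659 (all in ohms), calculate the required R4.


At balance: R1*R4 = R2*R3, so R4 = R2*R3/R1.
R4 = 3060 * 659 / 8070
R4 = 2016540 / 8070
R4 = 249.88 ohm

249.88 ohm


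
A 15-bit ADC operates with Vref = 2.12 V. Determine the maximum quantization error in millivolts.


The maximum quantization error is +/- LSB/2.
LSB = Vref / 2^n = 2.12 / 32768 = 6.47e-05 V
Max error = LSB / 2 = 6.47e-05 / 2 = 3.235e-05 V
Max error = 0.0323 mV

0.0323 mV


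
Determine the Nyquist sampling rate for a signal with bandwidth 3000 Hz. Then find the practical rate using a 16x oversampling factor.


By Nyquist theorem, fs_min = 2 * fmax.
fs_min = 2 * 3000 = 6000 Hz
Practical rate = 16 * fs_min = 16 * 6000 = 96000 Hz

fs_min = 6000 Hz, fs_practical = 96000 Hz


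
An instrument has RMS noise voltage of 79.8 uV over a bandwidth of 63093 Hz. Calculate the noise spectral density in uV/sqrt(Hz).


Noise spectral density = Vrms / sqrt(BW).
NSD = 79.8 / sqrt(63093)
NSD = 79.8 / 251.1832
NSD = 0.3177 uV/sqrt(Hz)

0.3177 uV/sqrt(Hz)


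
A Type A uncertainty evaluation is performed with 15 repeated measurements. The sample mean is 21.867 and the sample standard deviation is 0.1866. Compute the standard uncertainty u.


The standard uncertainty for Type A evaluation is u = s / sqrt(n).
u = 0.1866 / sqrt(15)
u = 0.1866 / 3.873
u = 0.0482

0.0482


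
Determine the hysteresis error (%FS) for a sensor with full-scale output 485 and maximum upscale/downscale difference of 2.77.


Hysteresis = (max difference / full scale) * 100%.
H = (2.77 / 485) * 100
H = 0.571 %FS

0.571 %FS


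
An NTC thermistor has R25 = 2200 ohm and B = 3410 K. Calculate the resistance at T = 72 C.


NTC thermistor equation: Rt = R25 * exp(B * (1/T - 1/T25)).
T in Kelvin: 345.15 K, T25 = 298.15 K
1/T - 1/T25 = 1/345.15 - 1/298.15 = -0.00045673
B * (1/T - 1/T25) = 3410 * -0.00045673 = -1.5574
Rt = 2200 * exp(-1.5574) = 463.5 ohm

463.5 ohm


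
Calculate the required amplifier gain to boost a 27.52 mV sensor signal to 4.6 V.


Gain = Vout / Vin (converting to same units).
G = 4.6 V / 27.52 mV
G = 4600.0 mV / 27.52 mV
G = 167.15

167.15


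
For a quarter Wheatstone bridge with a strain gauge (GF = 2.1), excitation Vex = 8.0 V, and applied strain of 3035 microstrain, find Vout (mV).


Quarter bridge output: Vout = (GF * epsilon * Vex) / 4.
Vout = (2.1 * 3035e-6 * 8.0) / 4
Vout = 0.050988 / 4 V
Vout = 0.012747 V = 12.747 mV

12.747 mV


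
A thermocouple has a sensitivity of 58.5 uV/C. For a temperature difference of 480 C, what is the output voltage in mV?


The thermocouple output V = sensitivity * dT.
V = 58.5 uV/C * 480 C
V = 28080.0 uV
V = 28.08 mV

28.08 mV


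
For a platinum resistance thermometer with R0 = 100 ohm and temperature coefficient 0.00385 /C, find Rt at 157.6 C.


The RTD equation: Rt = R0 * (1 + alpha * T).
Rt = 100 * (1 + 0.00385 * 157.6)
Rt = 100 * (1 + 0.60676)
Rt = 100 * 1.60676
Rt = 160.676 ohm

160.676 ohm


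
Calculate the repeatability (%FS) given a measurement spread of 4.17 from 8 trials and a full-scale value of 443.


Repeatability = (spread / full scale) * 100%.
R = (4.17 / 443) * 100
R = 0.941 %FS

0.941 %FS


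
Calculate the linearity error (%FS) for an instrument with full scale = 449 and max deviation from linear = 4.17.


Linearity error = (max deviation / full scale) * 100%.
Linearity = (4.17 / 449) * 100
Linearity = 0.929 %FS

0.929 %FS


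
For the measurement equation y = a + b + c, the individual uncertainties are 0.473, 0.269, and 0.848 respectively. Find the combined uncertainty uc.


For a sum of independent quantities, uc = sqrt(u1^2 + u2^2 + u3^2).
uc = sqrt(0.473^2 + 0.269^2 + 0.848^2)
uc = sqrt(0.223729 + 0.072361 + 0.719104)
uc = 1.0076

1.0076


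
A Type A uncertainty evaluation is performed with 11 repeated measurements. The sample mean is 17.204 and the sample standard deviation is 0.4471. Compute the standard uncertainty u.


The standard uncertainty for Type A evaluation is u = s / sqrt(n).
u = 0.4471 / sqrt(11)
u = 0.4471 / 3.3166
u = 0.1348

0.1348
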